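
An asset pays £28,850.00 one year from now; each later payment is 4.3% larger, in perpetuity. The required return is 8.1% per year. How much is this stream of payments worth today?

Periodic rate r = 0.081 per year.
Growing perpetuity (Gordon): PV = PMT₁ / (r − g) = 28,850 / (r − 0.043) = £759,210.53.

£759,210.53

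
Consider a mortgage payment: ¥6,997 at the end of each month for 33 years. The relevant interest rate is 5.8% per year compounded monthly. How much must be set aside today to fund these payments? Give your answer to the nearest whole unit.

This is an ordinary annuity: 396 payments of ¥6,997 at the end of each month.
Periodic rate r = 0.058/12 per month; n is counted in months.
PV = PMT × [(1 − (1+r)^−n)/r] = 6,997 × [1 − (1+r)^−396] / r = ¥1,233,155

¥1,233,155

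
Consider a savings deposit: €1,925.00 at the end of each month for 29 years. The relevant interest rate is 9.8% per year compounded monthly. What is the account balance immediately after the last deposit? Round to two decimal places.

This is an ordinary annuity: 348 deposits of €1,925.00 at the end of each month.
Periodic rate r = 0.098/12 per month; n is counted in months.
FV = PMT × [((1+r)^n − 1)/r] = 1,925 × [(1+r)^348 − 1] / r = €3,760,402.57

€3,760,402.57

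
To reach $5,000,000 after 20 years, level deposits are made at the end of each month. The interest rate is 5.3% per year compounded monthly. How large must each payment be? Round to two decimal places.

Level ordinary annuity; solve FV = PMT × [((1+r)^n − 1)/r] for PMT.
Periodic rate r = 0.053/12 per month; n is counted in months.
With n = 240: PMT = 5,000,000 / ([((1+r)^n − 1)/r]) = $11,748.69

$11,748.69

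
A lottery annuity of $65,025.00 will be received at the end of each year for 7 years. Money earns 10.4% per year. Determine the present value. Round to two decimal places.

$312,442.72

This is an ordinary annuity: 7 payments of $65,025.00 at the end of each year.
Periodic rate r = 0.104 per year.
PV = PMT × [(1 − (1+r)^−n)/r] = 65,025 × [1 − (1+r)^−7] / r = $312,442.72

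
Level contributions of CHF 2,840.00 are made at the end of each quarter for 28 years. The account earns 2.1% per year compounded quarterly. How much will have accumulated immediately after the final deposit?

CHF 431,472.80

This is an ordinary annuity: 112 deposits of CHF 2,840.00 at the end of each quarter.
Periodic rate r = 0.021/4 per quarter; n is counted in quarters.
FV = PMT × [((1+r)^n − 1)/r] = 2,840 × [(1+r)^112 − 1] / r = CHF 431,472.80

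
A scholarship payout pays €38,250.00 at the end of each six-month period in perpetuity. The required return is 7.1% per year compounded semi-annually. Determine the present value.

€1,077,464.79

Periodic rate r = 0.071/2 per half-year.
Level perpetuity: PV = PMT / r = 38,250 / (0.071/2) = €1,077,464.79.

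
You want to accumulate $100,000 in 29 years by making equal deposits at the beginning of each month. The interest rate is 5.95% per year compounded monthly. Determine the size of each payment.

Level annuity due; solve FV = PMT × [((1+r)^n − 1)/r] × (1+r) for PMT.
Periodic rate r = 0.0595/12 per month; n is counted in months.
With n = 348: PMT = 100,000 / ([((1+r)^n − 1)/r] × (1+r)) = $107.46

$107.46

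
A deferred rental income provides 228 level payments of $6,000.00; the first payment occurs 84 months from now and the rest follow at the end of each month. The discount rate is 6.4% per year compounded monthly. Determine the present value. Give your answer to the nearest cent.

Ordinary annuity of 228 payments, first payment at period 84.
Periodic rate r = 0.064/12 per month; n is counted in months.
The ordinary-annuity PV formula values the stream one period before the first payment (period 83); discount that back 83 periods:
PV₀ = 6,000 × [1 − (1+r)^−228] / r × (1+r)^−83 = $508,324.05

$508,324.05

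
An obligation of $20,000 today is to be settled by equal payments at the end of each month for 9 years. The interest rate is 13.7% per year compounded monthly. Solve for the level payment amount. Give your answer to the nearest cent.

Level ordinary annuity; solve PV = PMT × [(1 − (1+r)^−n)/r] for PMT.
Periodic rate r = 0.137/12 per month; n is counted in months.
With n = 108: PMT = 20,000 / ([(1 − (1+r)^−n)/r]) = $323.17

$323.17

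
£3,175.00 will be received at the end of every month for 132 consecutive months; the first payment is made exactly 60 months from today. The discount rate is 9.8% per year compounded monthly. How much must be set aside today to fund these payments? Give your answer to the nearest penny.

£158,368.91

Ordinary annuity of 132 payments, first payment at period 60.
Periodic rate r = 0.098/12 per month; n is counted in months.
The ordinary-annuity PV formula values the stream one period before the first payment (period 59); discount that back 59 periods:
PV₀ = 3,175 × [1 − (1+r)^−132] / r × (1+r)^−59 = £158,368.91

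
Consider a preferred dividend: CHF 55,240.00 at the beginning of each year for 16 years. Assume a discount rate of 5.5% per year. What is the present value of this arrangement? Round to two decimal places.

CHF 609,715.97

This is an annuity due: 16 payments of CHF 55,240.00 at the beginning of each year.
Periodic rate r = 0.055 per year.
PV = PMT × [(1 − (1+r)^−n)/r] × (1+r) = 55,240 × [1 − (1+r)^−16] / r × (1+r) = CHF 609,715.97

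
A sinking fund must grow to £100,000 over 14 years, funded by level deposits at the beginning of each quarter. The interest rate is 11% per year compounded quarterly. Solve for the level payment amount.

Level annuity due; solve FV = PMT × [((1+r)^n − 1)/r] × (1+r) for PMT.
Periodic rate r = 0.11/4 per quarter; n is counted in quarters.
With n = 56: PMT = 100,000 / ([((1+r)^n − 1)/r] × (1+r)) = £749.99

£749.99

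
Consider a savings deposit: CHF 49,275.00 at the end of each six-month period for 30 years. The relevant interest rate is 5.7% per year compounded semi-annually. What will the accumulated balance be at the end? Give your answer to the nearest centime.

CHF 7,604,445.24

This is an ordinary annuity: 60 deposits of CHF 49,275.00 at the end of each six-month period.
Periodic rate r = 0.057/2 per half-year; n is counted in half-years.
FV = PMT × [((1+r)^n − 1)/r] = 49,275 × [(1+r)^60 − 1] / r = CHF 7,604,445.24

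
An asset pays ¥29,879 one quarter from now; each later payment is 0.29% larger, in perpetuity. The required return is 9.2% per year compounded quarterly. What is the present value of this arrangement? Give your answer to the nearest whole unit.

Periodic rate r = 0.092/4 per quarter.
Growing perpetuity (Gordon): PV = PMT₁ / (r − g) = 29,879 / (r − 0.0029) = ¥1,486,517.

¥1,486,517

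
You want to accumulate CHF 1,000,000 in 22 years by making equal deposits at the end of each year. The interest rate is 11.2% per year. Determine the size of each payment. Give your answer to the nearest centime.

CHF 11,998.02

Level ordinary annuity; solve FV = PMT × [((1+r)^n − 1)/r] for PMT.
Periodic rate r = 0.112 per year.
With n = 22: PMT = 1,000,000 / ([((1+r)^n − 1)/r]) = CHF 11,998.02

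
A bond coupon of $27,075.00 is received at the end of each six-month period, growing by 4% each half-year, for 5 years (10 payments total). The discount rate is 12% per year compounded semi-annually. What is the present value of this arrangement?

Periodic rate r = 0.12/2 per half-year; n is counted in half-years.
Growing ordinary annuity: PV = PMT₁ × [1 − ((1+g)/(1+r))^n] / (r − g) = 27,075 × [1 − ((1+0.04)/(1+r))^10] / (r − 0.04) = $234,793.48.

$234,793.48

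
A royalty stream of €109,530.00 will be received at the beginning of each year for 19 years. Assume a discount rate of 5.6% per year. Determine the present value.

This is an annuity due: 19 payments of €109,530.00 at the beginning of each year.
Periodic rate r = 0.056 per year.
PV = PMT × [(1 − (1+r)^−n)/r] × (1+r) = 109,530 × [1 − (1+r)^−19] / r × (1+r) = €1,331,932.29

€1,331,932.29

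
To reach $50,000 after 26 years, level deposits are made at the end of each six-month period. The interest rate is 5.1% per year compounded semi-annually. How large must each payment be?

$471.55

Level ordinary annuity; solve FV = PMT × [((1+r)^n − 1)/r] for PMT.
Periodic rate r = 0.051/2 per half-year; n is counted in half-years.
With n = 52: PMT = 50,000 / ([((1+r)^n − 1)/r]) = $471.55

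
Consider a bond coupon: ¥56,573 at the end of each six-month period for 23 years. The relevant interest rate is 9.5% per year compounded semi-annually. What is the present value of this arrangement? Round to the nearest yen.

¥1,050,137

This is an ordinary annuity: 46 payments of ¥56,573 at the end of each six-month period.
Periodic rate r = 0.095/2 per half-year; n is counted in half-years.
PV = PMT × [(1 − (1+r)^−n)/r] = 56,573 × [1 − (1+r)^−46] / r = ¥1,050,137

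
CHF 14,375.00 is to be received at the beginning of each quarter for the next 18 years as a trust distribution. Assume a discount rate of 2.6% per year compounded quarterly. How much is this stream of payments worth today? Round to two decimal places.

This is an annuity due: 72 payments of CHF 14,375.00 at the beginning of each quarter.
Periodic rate r = 0.026/4 per quarter; n is counted in quarters.
PV = PMT × [(1 − (1+r)^−n)/r] × (1+r) = 14,375 × [1 − (1+r)^−72] / r × (1+r) = CHF 829,814.60

CHF 829,814.60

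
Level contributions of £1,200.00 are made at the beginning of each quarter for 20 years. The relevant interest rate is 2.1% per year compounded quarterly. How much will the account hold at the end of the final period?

£119,547.86

This is an annuity due: 80 deposits of £1,200.00 at the beginning of each quarter.
Periodic rate r = 0.021/4 per quarter; n is counted in quarters.
FV = PMT × [((1+r)^n − 1)/r] × (1+r) = 1,200 × [(1+r)^80 − 1] / r × (1+r) = £119,547.86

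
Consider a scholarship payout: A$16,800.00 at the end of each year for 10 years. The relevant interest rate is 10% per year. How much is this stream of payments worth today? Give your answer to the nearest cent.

A$103,228.73

This is an ordinary annuity: 10 payments of A$16,800.00 at the end of each year.
Periodic rate r = 0.1 per year.
PV = PMT × [(1 − (1+r)^−n)/r] = 16,800 × [1 − (1+r)^−10] / r = A$103,228.73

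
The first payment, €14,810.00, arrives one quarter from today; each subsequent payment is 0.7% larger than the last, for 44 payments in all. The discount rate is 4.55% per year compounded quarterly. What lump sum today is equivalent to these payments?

€587,860.66

Periodic rate r = 0.0455/4 per quarter; n is counted in quarters.
Growing ordinary annuity: PV = PMT₁ × [1 − ((1+g)/(1+r))^n] / (r − g) = 14,810 × [1 − ((1+0.007)/(1+r))^44] / (r − 0.007) = €587,860.66.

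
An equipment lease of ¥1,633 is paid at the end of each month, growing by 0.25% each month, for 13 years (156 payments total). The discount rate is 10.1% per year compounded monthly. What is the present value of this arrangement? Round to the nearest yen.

¥165,788

Periodic rate r = 0.101/12 per month; n is counted in months.
Growing ordinary annuity: PV = PMT₁ × [1 − ((1+g)/(1+r))^n] / (r − g) = 1,633 × [1 − ((1+0.0025)/(1+r))^156] / (r − 0.0025) = ¥165,788.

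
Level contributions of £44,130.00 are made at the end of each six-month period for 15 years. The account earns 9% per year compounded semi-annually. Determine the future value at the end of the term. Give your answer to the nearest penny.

This is an ordinary annuity: 30 deposits of £44,130.00 at the end of each six-month period.
Periodic rate r = 0.09/2 per half-year; n is counted in half-years.
FV = PMT × [((1+r)^n − 1)/r] = 44,130 × [(1+r)^30 − 1] / r = £2,692,241.98

£2,692,241.98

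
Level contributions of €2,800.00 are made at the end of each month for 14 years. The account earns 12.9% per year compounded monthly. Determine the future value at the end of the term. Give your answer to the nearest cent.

€1,309,534.58

This is an ordinary annuity: 168 deposits of €2,800.00 at the end of each month.
Periodic rate r = 0.129/12 per month; n is counted in months.
FV = PMT × [((1+r)^n − 1)/r] = 2,800 × [(1+r)^168 − 1] / r = €1,309,534.58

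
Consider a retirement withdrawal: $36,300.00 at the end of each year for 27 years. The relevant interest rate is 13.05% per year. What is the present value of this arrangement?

This is an ordinary annuity: 27 payments of $36,300.00 at the end of each year.
Periodic rate r = 0.1305 per year.
PV = PMT × [(1 − (1+r)^−n)/r] = 36,300 × [1 − (1+r)^−27] / r = $268,022.02

$268,022.02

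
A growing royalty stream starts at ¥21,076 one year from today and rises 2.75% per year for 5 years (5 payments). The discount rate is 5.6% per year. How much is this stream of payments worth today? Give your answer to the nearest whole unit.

Periodic rate r = 0.056 per year.
Growing ordinary annuity: PV = PMT₁ × [1 − ((1+g)/(1+r))^n] / (r − g) = 21,076 × [1 − ((1+0.0275)/(1+r))^5] / (r − 0.0275) = ¥94,549.

¥94,549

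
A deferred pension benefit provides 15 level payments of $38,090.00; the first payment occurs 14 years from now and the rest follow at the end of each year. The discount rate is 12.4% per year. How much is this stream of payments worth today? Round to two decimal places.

Ordinary annuity of 15 payments, first payment at period 14.
Periodic rate r = 0.124 per year.
The ordinary-annuity PV formula values the stream one period before the first payment (period 13); discount that back 13 periods:
PV₀ = 38,090 × [1 − (1+r)^−15] / r × (1+r)^−13 = $55,569.52

$55,569.52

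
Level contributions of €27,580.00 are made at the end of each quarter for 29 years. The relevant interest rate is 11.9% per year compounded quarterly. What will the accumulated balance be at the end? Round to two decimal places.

This is an ordinary annuity: 116 deposits of €27,580.00 at the end of each quarter.
Periodic rate r = 0.119/4 per quarter; n is counted in quarters.
FV = PMT × [((1+r)^n − 1)/r] = 27,580 × [(1+r)^116 − 1] / r = €26,869,828.37

€26,869,828.37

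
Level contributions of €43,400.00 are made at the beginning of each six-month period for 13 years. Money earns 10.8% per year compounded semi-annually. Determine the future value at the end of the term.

€2,477,902.53

This is an annuity due: 26 deposits of €43,400.00 at the beginning of each six-month period.
Periodic rate r = 0.108/2 per half-year; n is counted in half-years.
FV = PMT × [((1+r)^n − 1)/r] × (1+r) = 43,400 × [(1+r)^26 − 1] / r × (1+r) = €2,477,902.53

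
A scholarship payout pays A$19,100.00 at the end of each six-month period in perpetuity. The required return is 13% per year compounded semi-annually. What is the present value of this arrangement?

Periodic rate r = 0.13/2 per half-year.
Level perpetuity: PV = PMT / r = 19,100 / (0.13/2) = A$293,846.15.

A$293,846.15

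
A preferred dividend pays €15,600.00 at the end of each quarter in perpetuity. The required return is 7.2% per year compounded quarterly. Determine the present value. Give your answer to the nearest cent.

Periodic rate r = 0.072/4 per quarter.
Level perpetuity: PV = PMT / r = 15,600 / (0.072/4) = €866,666.67.

€866,666.67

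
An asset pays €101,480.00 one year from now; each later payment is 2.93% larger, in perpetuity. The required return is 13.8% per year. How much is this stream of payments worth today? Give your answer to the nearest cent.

Periodic rate r = 0.138 per year.
Growing perpetuity (Gordon): PV = PMT₁ / (r − g) = 101,480 / (r − 0.0293) = €933,578.66.

€933,578.66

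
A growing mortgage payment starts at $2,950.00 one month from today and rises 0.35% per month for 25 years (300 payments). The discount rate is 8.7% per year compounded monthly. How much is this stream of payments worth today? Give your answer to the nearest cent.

Periodic rate r = 0.087/12 per month; n is counted in months.
Growing ordinary annuity: PV = PMT₁ × [1 − ((1+g)/(1+r))^n] / (r − g) = 2,950 × [1 − ((1+0.0035)/(1+r))^300] / (r − 0.0035) = $529,733.02.

$529,733.02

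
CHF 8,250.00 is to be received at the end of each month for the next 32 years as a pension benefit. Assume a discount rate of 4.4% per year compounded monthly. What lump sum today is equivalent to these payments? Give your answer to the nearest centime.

This is an ordinary annuity: 384 payments of CHF 8,250.00 at the end of each month.
Periodic rate r = 0.044/12 per month; n is counted in months.
PV = PMT × [(1 − (1+r)^−n)/r] = 8,250 × [1 − (1+r)^−384] / r = CHF 1,698,158.68

CHF 1,698,158.68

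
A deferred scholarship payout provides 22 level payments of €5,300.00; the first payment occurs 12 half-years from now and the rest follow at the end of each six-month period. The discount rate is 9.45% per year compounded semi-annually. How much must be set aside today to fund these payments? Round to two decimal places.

€43,056.29

Ordinary annuity of 22 payments, first payment at period 12.
Periodic rate r = 0.0945/2 per half-year; n is counted in half-years.
The ordinary-annuity PV formula values the stream one period before the first payment (period 11); discount that back 11 periods:
PV₀ = 5,300 × [1 − (1+r)^−22] / r × (1+r)^−11 = €43,056.29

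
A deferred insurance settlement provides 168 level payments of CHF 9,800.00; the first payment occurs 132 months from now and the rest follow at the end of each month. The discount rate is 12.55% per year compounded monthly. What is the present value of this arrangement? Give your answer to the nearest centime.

Ordinary annuity of 168 payments, first payment at period 132.
Periodic rate r = 0.1255/12 per month; n is counted in months.
The ordinary-annuity PV formula values the stream one period before the first payment (period 131); discount that back 131 periods:
PV₀ = 9,800 × [1 − (1+r)^−168] / r × (1+r)^−131 = CHF 198,041.64

CHF 198,041.64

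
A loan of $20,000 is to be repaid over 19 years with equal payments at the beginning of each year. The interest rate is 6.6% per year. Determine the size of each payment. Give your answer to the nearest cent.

$1,761.17

Level annuity due; solve PV = PMT × [(1 − (1+r)^−n)/r] × (1+r) for PMT.
Periodic rate r = 0.066 per year.
With n = 19: PMT = 20,000 / ([(1 − (1+r)^−n)/r] × (1+r)) = $1,761.17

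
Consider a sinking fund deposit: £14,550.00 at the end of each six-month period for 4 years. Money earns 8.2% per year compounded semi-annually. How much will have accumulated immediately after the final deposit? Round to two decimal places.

£134,545.63

This is an ordinary annuity: 8 deposits of £14,550.00 at the end of each six-month period.
Periodic rate r = 0.082/2 per half-year; n is counted in half-years.
FV = PMT × [((1+r)^n − 1)/r] = 14,550 × [(1+r)^8 − 1] / r = £134,545.63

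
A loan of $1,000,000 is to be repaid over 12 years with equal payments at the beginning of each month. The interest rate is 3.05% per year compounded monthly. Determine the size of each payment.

$8,280.30

Level annuity due; solve PV = PMT × [(1 − (1+r)^−n)/r] × (1+r) for PMT.
Periodic rate r = 0.0305/12 per month; n is counted in months.
With n = 144: PMT = 1,000,000 / ([(1 − (1+r)^−n)/r] × (1+r)) = $8,280.30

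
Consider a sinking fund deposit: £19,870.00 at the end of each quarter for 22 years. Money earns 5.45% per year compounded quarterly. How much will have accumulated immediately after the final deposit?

£3,339,703.24

This is an ordinary annuity: 88 deposits of £19,870.00 at the end of each quarter.
Periodic rate r = 0.0545/4 per quarter; n is counted in quarters.
FV = PMT × [((1+r)^n − 1)/r] = 19,870 × [(1+r)^88 − 1] / r = £3,339,703.24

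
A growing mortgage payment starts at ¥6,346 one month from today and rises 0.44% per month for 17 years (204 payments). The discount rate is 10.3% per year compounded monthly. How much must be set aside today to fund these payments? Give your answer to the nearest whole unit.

¥867,231

Periodic rate r = 0.103/12 per month; n is counted in months.
Growing ordinary annuity: PV = PMT₁ × [1 − ((1+g)/(1+r))^n] / (r − g) = 6,346 × [1 − ((1+0.0044)/(1+r))^204] / (r − 0.0044) = ¥867,231.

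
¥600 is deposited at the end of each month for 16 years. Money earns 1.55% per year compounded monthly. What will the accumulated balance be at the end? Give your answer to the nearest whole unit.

This is an ordinary annuity: 192 deposits of ¥600 at the end of each month.
Periodic rate r = 0.0155/12 per month; n is counted in months.
FV = PMT × [((1+r)^n − 1)/r] = 600 × [(1+r)^192 − 1] / r = ¥130,647

¥130,647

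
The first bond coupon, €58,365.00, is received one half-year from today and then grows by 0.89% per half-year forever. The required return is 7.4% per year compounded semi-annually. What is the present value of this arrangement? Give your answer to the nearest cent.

€2,077,046.26

Periodic rate r = 0.074/2 per half-year.
Growing perpetuity (Gordon): PV = PMT₁ / (r − g) = 58,365 / (r − 0.0089) = €2,077,046.26.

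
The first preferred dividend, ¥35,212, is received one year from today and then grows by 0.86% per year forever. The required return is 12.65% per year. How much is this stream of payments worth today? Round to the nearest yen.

¥298,660

Periodic rate r = 0.1265 per year.
Growing perpetuity (Gordon): PV = PMT₁ / (r − g) = 35,212 / (r − 0.0086) = ¥298,660.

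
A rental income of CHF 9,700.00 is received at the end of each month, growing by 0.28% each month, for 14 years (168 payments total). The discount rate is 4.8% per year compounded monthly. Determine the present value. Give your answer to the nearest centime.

CHF 1,471,325.12

Periodic rate r = 0.048/12 per month; n is counted in months.
Growing ordinary annuity: PV = PMT₁ × [1 − ((1+g)/(1+r))^n] / (r − g) = 9,700 × [1 − ((1+0.0028)/(1+r))^168] / (r − 0.0028) = CHF 1,471,325.12.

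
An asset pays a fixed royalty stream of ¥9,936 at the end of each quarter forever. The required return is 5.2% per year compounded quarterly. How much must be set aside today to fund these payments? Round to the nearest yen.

¥764,308

Periodic rate r = 0.052/4 per quarter.
Level perpetuity: PV = PMT / r = 9,936 / (0.052/4) = ¥764,308.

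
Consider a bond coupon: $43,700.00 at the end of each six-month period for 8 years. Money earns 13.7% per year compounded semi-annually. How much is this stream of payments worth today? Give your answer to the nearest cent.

This is an ordinary annuity: 16 payments of $43,700.00 at the end of each six-month period.
Periodic rate r = 0.137/2 per half-year; n is counted in half-years.
PV = PMT × [(1 − (1+r)^−n)/r] = 43,700 × [1 − (1+r)^−16] / r = $416,953.07

$416,953.07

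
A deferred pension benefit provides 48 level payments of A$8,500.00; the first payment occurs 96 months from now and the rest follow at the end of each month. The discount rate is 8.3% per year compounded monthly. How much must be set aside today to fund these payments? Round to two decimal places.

Ordinary annuity of 48 payments, first payment at period 96.
Periodic rate r = 0.083/12 per month; n is counted in months.
The ordinary-annuity PV formula values the stream one period before the first payment (period 95); discount that back 95 periods:
PV₀ = 8,500 × [1 − (1+r)^−48] / r × (1+r)^−95 = A$179,850.48

A$179,850.48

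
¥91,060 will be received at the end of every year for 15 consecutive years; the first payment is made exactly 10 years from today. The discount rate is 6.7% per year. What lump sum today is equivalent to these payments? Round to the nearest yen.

Ordinary annuity of 15 payments, first payment at period 10.
Periodic rate r = 0.067 per year.
The ordinary-annuity PV formula values the stream one period before the first payment (period 9); discount that back 9 periods:
PV₀ = 91,060 × [1 − (1+r)^−15] / r × (1+r)^−9 = ¥471,561

¥471,561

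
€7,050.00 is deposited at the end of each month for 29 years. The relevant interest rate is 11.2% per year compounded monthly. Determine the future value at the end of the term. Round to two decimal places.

€18,395,964.32

This is an ordinary annuity: 348 deposits of €7,050.00 at the end of each month.
Periodic rate r = 0.112/12 per month; n is counted in months.
FV = PMT × [((1+r)^n − 1)/r] = 7,050 × [(1+r)^348 − 1] / r = €18,395,964.32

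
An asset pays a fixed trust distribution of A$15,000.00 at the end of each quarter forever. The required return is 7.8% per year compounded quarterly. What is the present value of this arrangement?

A$769,230.77

Periodic rate r = 0.078/4 per quarter.
Level perpetuity: PV = PMT / r = 15,000 / (0.078/4) = A$769,230.77.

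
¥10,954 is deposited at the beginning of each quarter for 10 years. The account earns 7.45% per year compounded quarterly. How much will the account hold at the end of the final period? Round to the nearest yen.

This is an annuity due: 40 deposits of ¥10,954 at the beginning of each quarter.
Periodic rate r = 0.0745/4 per quarter; n is counted in quarters.
FV = PMT × [((1+r)^n − 1)/r] × (1+r) = 10,954 × [(1+r)^40 − 1] / r × (1+r) = ¥654,238

¥654,238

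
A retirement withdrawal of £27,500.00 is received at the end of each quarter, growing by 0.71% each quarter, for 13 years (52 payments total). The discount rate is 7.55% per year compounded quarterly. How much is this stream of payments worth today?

Periodic rate r = 0.0755/4 per quarter; n is counted in quarters.
Growing ordinary annuity: PV = PMT₁ × [1 − ((1+g)/(1+r))^n] / (r − g) = 27,500 × [1 − ((1+0.0071)/(1+r))^52] / (r − 0.0071) = £1,059,430.11.

£1,059,430.11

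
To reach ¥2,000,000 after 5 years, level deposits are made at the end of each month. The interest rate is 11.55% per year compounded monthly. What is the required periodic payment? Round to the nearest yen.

¥24,785

Level ordinary annuity; solve FV = PMT × [((1+r)^n − 1)/r] for PMT.
Periodic rate r = 0.1155/12 per month; n is counted in months.
With n = 60: PMT = 2,000,000 / ([((1+r)^n − 1)/r]) = ¥24,785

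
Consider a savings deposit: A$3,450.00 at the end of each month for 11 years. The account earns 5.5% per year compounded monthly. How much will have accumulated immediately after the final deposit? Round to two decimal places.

This is an ordinary annuity: 132 deposits of A$3,450.00 at the end of each month.
Periodic rate r = 0.055/12 per month; n is counted in months.
FV = PMT × [((1+r)^n − 1)/r] = 3,450 × [(1+r)^132 − 1] / r = A$623,802.20

A$623,802.20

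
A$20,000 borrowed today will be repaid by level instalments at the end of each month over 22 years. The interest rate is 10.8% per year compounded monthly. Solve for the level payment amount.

Level ordinary annuity; solve PV = PMT × [(1 − (1+r)^−n)/r] for PMT.
Periodic rate r = 0.108/12 per month; n is counted in months.
With n = 264: PMT = 20,000 / ([(1 − (1+r)^−n)/r]) = A$198.66

A$198.66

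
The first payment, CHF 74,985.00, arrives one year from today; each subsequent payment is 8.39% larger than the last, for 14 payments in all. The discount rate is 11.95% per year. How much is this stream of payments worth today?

Periodic rate r = 0.1195 per year.
Growing ordinary annuity: PV = PMT₁ × [1 − ((1+g)/(1+r))^n] / (r − g) = 74,985 × [1 − ((1+0.0839)/(1+r))^14] / (r − 0.0839) = CHF 766,532.31.

CHF 766,532.31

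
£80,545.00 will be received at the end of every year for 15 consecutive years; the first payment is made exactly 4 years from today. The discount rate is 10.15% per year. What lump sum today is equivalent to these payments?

£454,503.02

Ordinary annuity of 15 payments, first payment at period 4.
Periodic rate r = 0.1015 per year.
The ordinary-annuity PV formula values the stream one period before the first payment (period 3); discount that back 3 periods:
PV₀ = 80,545 × [1 − (1+r)^−15] / r × (1+r)^−3 = £454,503.02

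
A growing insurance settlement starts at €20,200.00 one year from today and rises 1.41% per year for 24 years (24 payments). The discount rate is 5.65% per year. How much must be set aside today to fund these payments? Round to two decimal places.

€298,154.12

Periodic rate r = 0.0565 per year.
Growing ordinary annuity: PV = PMT₁ × [1 − ((1+g)/(1+r))^n] / (r − g) = 20,200 × [1 − ((1+0.0141)/(1+r))^24] / (r − 0.0141) = €298,154.12.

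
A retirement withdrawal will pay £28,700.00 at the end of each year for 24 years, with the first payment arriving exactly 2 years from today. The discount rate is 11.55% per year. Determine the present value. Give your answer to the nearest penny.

Ordinary annuity of 24 payments, first payment at period 2.
Periodic rate r = 0.1155 per year.
The ordinary-annuity PV formula values the stream one period before the first payment (period 1); discount that back 1 periods:
PV₀ = 28,700 × [1 − (1+r)^−24] / r × (1+r)^−1 = £206,592.04

£206,592.04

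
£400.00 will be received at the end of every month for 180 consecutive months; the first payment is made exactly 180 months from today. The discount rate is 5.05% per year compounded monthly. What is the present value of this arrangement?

£23,774.07

Ordinary annuity of 180 payments, first payment at period 180.
Periodic rate r = 0.0505/12 per month; n is counted in months.
The ordinary-annuity PV formula values the stream one period before the first payment (period 179); discount that back 179 periods:
PV₀ = 400 × [1 − (1+r)^−180] / r × (1+r)^−179 = £23,774.07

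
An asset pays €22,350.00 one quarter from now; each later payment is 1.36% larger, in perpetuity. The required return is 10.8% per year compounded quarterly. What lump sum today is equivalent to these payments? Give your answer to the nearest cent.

€1,667,910.45

Periodic rate r = 0.108/4 per quarter.
Growing perpetuity (Gordon): PV = PMT₁ / (r − g) = 22,350 / (r − 0.0136) = €1,667,910.45.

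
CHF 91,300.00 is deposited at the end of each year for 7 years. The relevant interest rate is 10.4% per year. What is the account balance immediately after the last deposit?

CHF 876,888.42

This is an ordinary annuity: 7 deposits of CHF 91,300.00 at the end of each year.
Periodic rate r = 0.104 per year.
FV = PMT × [((1+r)^n − 1)/r] = 91,300 × [(1+r)^7 − 1] / r = CHF 876,888.42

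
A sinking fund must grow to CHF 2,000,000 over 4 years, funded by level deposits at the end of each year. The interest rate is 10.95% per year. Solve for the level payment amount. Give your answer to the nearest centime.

CHF 424,964.64

Level ordinary annuity; solve FV = PMT × [((1+r)^n − 1)/r] for PMT.
Periodic rate r = 0.1095 per year.
With n = 4: PMT = 2,000,000 / ([((1+r)^n − 1)/r]) = CHF 424,964.64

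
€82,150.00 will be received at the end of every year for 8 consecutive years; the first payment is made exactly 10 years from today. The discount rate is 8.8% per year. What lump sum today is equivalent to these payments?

Ordinary annuity of 8 payments, first payment at period 10.
Periodic rate r = 0.088 per year.
The ordinary-annuity PV formula values the stream one period before the first payment (period 9); discount that back 9 periods:
PV₀ = 82,150 × [1 − (1+r)^−8] / r × (1+r)^−9 = €214,430.18

€214,430.18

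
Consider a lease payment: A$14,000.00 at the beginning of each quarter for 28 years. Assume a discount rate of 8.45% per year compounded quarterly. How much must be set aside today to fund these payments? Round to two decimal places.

A$611,623.18

This is an annuity due: 112 payments of A$14,000.00 at the beginning of each quarter.
Periodic rate r = 0.0845/4 per quarter; n is counted in quarters.
PV = PMT × [(1 − (1+r)^−n)/r] × (1+r) = 14,000 × [1 − (1+r)^−112] / r × (1+r) = A$611,623.18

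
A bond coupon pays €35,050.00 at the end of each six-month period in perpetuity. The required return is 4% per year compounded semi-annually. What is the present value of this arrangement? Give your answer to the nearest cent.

€1,752,500.00

Periodic rate r = 0.04/2 per half-year.
Level perpetuity: PV = PMT / r = 35,050 / (0.04/2) = €1,752,500.00.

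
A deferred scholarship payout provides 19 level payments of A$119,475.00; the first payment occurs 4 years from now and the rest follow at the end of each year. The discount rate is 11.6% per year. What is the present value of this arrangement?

A$648,925.30

Ordinary annuity of 19 payments, first payment at period 4.
Periodic rate r = 0.116 per year.
The ordinary-annuity PV formula values the stream one period before the first payment (period 3); discount that back 3 periods:
PV₀ = 119,475 × [1 − (1+r)^−19] / r × (1+r)^−3 = A$648,925.30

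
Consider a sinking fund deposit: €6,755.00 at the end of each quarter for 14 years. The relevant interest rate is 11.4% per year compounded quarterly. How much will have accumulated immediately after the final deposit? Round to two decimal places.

€906,442.70

This is an ordinary annuity: 56 deposits of €6,755.00 at the end of each quarter.
Periodic rate r = 0.114/4 per quarter; n is counted in quarters.
FV = PMT × [((1+r)^n − 1)/r] = 6,755 × [(1+r)^56 − 1] / r = €906,442.70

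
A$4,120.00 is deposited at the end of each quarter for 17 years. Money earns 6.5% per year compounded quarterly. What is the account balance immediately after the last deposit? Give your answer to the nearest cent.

A$505,182.07

This is an ordinary annuity: 68 deposits of A$4,120.00 at the end of each quarter.
Periodic rate r = 0.065/4 per quarter; n is counted in quarters.
FV = PMT × [((1+r)^n − 1)/r] = 4,120 × [(1+r)^68 − 1] / r = A$505,182.07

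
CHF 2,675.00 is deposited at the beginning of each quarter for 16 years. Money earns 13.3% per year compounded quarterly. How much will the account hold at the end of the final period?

This is an annuity due: 64 deposits of CHF 2,675.00 at the beginning of each quarter.
Periodic rate r = 0.133/4 per quarter; n is counted in quarters.
FV = PMT × [((1+r)^n − 1)/r] × (1+r) = 2,675 × [(1+r)^64 − 1] / r × (1+r) = CHF 591,221.83

CHF 591,221.83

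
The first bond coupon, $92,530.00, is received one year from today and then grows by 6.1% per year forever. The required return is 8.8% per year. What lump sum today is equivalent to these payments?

Periodic rate r = 0.088 per year.
Growing perpetuity (Gordon): PV = PMT₁ / (r − g) = 92,530 / (r − 0.061) = $3,427,037.04.

$3,427,037.04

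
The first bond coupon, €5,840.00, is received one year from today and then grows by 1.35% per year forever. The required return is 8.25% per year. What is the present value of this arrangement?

Periodic rate r = 0.0825 per year.
Growing perpetuity (Gordon): PV = PMT₁ / (r − g) = 5,840 / (r − 0.0135) = €84,637.68.

€84,637.68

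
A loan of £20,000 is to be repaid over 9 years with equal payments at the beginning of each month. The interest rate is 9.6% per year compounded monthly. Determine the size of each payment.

£275.06

Level annuity due; solve PV = PMT × [(1 − (1+r)^−n)/r] × (1+r) for PMT.
Periodic rate r = 0.096/12 per month; n is counted in months.
With n = 108: PMT = 20,000 / ([(1 − (1+r)^−n)/r] × (1+r)) = £275.06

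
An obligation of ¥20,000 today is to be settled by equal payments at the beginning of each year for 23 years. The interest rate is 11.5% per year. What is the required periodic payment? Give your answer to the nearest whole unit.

¥2,247

Level annuity due; solve PV = PMT × [(1 − (1+r)^−n)/r] × (1+r) for PMT.
Periodic rate r = 0.115 per year.
With n = 23: PMT = 20,000 / ([(1 − (1+r)^−n)/r] × (1+r)) = ¥2,247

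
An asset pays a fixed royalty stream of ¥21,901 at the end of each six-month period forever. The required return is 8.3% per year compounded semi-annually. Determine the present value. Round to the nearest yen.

Periodic rate r = 0.083/2 per half-year.
Level perpetuity: PV = PMT / r = 21,901 / (0.083/2) = ¥527,735.

¥527,735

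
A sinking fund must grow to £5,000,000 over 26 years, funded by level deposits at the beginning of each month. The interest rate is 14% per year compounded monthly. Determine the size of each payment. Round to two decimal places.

£1,588.55

Level annuity due; solve FV = PMT × [((1+r)^n − 1)/r] × (1+r) for PMT.
Periodic rate r = 0.14/12 per month; n is counted in months.
With n = 312: PMT = 5,000,000 / ([((1+r)^n − 1)/r] × (1+r)) = £1,588.55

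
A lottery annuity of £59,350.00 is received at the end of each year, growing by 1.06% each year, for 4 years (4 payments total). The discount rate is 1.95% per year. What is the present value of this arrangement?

£229,827.74

Periodic rate r = 0.0195 per year.
Growing ordinary annuity: PV = PMT₁ × [1 − ((1+g)/(1+r))^n] / (r − g) = 59,350 × [1 − ((1+0.0106)/(1+r))^4] / (r − 0.0106) = £229,827.74.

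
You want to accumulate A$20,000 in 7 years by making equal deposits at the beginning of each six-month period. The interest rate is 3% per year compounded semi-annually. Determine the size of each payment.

A$1,275.34

Level annuity due; solve FV = PMT × [((1+r)^n − 1)/r] × (1+r) for PMT.
Periodic rate r = 0.03/2 per half-year; n is counted in half-years.
With n = 14: PMT = 20,000 / ([((1+r)^n − 1)/r] × (1+r)) = A$1,275.34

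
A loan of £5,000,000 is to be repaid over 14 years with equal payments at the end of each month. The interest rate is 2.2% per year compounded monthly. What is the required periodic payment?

£34,607.20

Level ordinary annuity; solve PV = PMT × [(1 − (1+r)^−n)/r] for PMT.
Periodic rate r = 0.022/12 per month; n is counted in months.
With n = 168: PMT = 5,000,000 / ([(1 − (1+r)^−n)/r]) = £34,607.20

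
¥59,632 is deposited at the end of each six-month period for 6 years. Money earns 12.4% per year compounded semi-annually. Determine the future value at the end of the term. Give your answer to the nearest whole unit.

This is an ordinary annuity: 12 deposits of ¥59,632 at the end of each six-month period.
Periodic rate r = 0.124/2 per half-year; n is counted in half-years.
FV = PMT × [((1+r)^n − 1)/r] = 59,632 × [(1+r)^12 − 1] / r = ¥1,017,814

¥1,017,814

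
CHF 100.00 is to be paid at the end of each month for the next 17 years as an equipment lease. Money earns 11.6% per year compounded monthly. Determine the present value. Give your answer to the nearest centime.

This is an ordinary annuity: 204 payments of CHF 100.00 at the end of each month.
Periodic rate r = 0.116/12 per month; n is counted in months.
PV = PMT × [(1 − (1+r)^−n)/r] = 100 × [1 − (1+r)^−204] / r = CHF 8,891.35

CHF 8,891.35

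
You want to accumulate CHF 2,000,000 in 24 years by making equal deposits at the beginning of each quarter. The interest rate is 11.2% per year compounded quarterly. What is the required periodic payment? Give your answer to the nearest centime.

CHF 4,136.59

Level annuity due; solve FV = PMT × [((1+r)^n − 1)/r] × (1+r) for PMT.
Periodic rate r = 0.112/4 per quarter; n is counted in quarters.
With n = 96: PMT = 2,000,000 / ([((1+r)^n − 1)/r] × (1+r)) = CHF 4,136.59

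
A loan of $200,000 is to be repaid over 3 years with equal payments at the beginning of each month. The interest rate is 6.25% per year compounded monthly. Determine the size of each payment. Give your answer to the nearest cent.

$6,075.43

Level annuity due; solve PV = PMT × [(1 − (1+r)^−n)/r] × (1+r) for PMT.
Periodic rate r = 0.0625/12 per month; n is counted in months.
With n = 36: PMT = 200,000 / ([(1 − (1+r)^−n)/r] × (1+r)) = $6,075.43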